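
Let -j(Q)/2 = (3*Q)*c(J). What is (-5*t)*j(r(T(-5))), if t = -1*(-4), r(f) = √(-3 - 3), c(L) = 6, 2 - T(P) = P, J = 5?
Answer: 720*I*√6 ≈ 1763.6*I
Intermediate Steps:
T(P) = 2 - P
r(f) = I*√6 (r(f) = √(-6) = I*√6)
j(Q) = -36*Q (j(Q) = -2*3*Q*6 = -36*Q)
t = 4
(-5*t)*j(r(T(-5))) = (-5*4)*(-36*I*√6) = -(-720)*I*√6 = 720*I*√6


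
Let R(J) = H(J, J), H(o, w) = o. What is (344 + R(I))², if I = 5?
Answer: 121801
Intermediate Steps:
R(J) = J
(344 + R(I))² = (344 + 5)² = 349² = 121801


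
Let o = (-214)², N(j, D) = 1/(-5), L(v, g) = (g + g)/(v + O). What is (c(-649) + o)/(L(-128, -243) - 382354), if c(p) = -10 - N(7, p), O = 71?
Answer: -4349689/36322820 ≈ -0.11975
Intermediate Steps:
L(v, g) = 2*g/(71 + v) (L(v, g) = (g + g)/(v + 71) = (2*g)/(71 + v) = 2*g/(71 + v))
N(j, D) = -⅕
o = 45796
c(p) = -49/5 (c(p) = -10 - 1*(-⅕) = -10 + ⅕ = -49/5)
(c(-649) + o)/(L(-128, -243) - 382354) = (-49/5 + 45796)/(2*(-243)/(71 - 128) - 382354) = 228931/(5*(2*(-243)/(-57) - 382354)) = 228931/(5*(2*(-243)*(-1/57) - 382354)) = 228931/(5*(162/19 - 382354)) = 228931/(5*(-7264564/19)) = (228931/5)*(-19/7264564) = -4349689/36322820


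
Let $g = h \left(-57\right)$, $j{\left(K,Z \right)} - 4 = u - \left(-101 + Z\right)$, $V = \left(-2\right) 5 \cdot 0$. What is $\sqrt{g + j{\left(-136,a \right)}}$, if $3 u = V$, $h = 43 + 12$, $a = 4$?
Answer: $i \sqrt{3034} \approx 55.082 i$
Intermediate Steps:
$V = 0$ ($V = \left(-10\right) 0 = 0$)
$h = 55$
$u = 0$ ($u = \frac{1}{3} \cdot 0 = 0$)
$j{\left(K,Z \right)} = 105 - Z$ ($j{\left(K,Z \right)} = 4 + \left(0 - \left(-101 + Z\right)\right) = 4 - \left(-101 + Z\right) = 105 - Z$)
$g = -3135$ ($g = 55 \left(-57\right) = -3135$)
$\sqrt{g + j{\left(-136,a \right)}} = \sqrt{-3135 + \left(105 - 4\right)} = \sqrt{-3135 + 101} = \sqrt{-3034} = i \sqrt{3034}$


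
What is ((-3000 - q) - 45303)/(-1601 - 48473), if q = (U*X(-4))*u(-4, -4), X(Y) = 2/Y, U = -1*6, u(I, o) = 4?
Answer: 48315/50074 ≈ 0.96487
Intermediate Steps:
U = -6
q = 12 (q = -12/(-4)*4 = -12*(-1)/4*4 = -6*(-½)*4 = 3*4 = 12)
((-3000 - q) - 45303)/(-1601 - 48473) = ((-3000 - 1*12) - 45303)/(-1601 - 48473) = ((-3000 - 12) - 45303)/(-50074) = (-3012 - 45303)*(-1/50074) = -48315*(-1/50074) = 48315/50074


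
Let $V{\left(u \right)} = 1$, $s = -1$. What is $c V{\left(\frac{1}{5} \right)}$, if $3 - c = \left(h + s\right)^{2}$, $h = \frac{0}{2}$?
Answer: $2$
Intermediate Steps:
$h = 0$ ($h = 0 \cdot \frac{1}{2} = 0$)
$c = 2$ ($c = 3 - \left(0 - 1\right)^{2} = 3 - \left(-1\right)^{2} = 3 - 1 = 2$)
$c V{\left(\frac{1}{5} \right)} = 2 \cdot 1 = 2$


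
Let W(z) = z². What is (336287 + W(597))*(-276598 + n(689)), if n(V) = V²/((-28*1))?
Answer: -1423397631910/7 ≈ -2.0334e+11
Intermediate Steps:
n(V) = -V²/28 (n(V) = V²/(-28) = -V²/28)
(336287 + W(597))*(-276598 + n(689)) = (336287 + 597²)*(-276598 - 1/28*689²) = (336287 + 356409)*(-276598 - 1/28*474721) = 692696*(-276598 - 474721/28) = 692696*(-8219465/28) = -1423397631910/7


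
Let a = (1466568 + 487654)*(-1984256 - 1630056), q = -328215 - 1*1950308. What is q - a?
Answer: 7063165746741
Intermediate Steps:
q = -2278523 (q = -328215 - 1950308 = -2278523)
a = -7063168025264 (a = 1954222*(-3614312) = -7063168025264)
q - a = -2278523 - 1*(-7063168025264) = -2278523 + 7063168025264 = 7063165746741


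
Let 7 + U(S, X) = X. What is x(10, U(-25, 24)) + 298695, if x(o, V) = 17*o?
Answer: 298865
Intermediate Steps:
U(S, X) = -7 + X
x(10, U(-25, 24)) + 298695 = 17*10 + 298695 = 170 + 298695 = 298865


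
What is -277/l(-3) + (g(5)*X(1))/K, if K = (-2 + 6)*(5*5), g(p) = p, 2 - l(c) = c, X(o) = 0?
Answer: -277/5 ≈ -55.400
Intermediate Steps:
l(c) = 2 - c
K = 100 (K = 4*25 = 100)
-277/l(-3) + (g(5)*X(1))/K = -277/(2 - 1*(-3)) + (5*0)/100 = -277/(2 + 3) + 0*(1/100) = -277/5 + 0 = -277/5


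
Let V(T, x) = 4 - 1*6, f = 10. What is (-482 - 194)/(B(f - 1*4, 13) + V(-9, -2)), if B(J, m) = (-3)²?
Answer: -676/7 ≈ -96.571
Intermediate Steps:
V(T, x) = -2 (V(T, x) = 4 - 6 = -2)
B(J, m) = 9
(-482 - 194)/(B(f - 1*4, 13) + V(-9, -2)) = (-482 - 194)/(9 - 2) = -676/7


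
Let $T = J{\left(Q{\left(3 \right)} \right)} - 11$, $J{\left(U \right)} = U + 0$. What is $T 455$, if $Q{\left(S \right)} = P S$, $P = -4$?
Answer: $-10465$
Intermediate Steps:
$Q{\left(S \right)} = - 4 S$
$J{\left(U \right)} = U$
$T = -23$ ($T = \left(-4\right) 3 - 11 = -12 - 11 = -23$)
$T 455 = \left(-23\right) 455 = -10465$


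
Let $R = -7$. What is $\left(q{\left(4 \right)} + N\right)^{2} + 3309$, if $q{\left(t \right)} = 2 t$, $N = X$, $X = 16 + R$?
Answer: $3598$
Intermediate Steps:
$X = 9$ ($X = 16 - 7 = 9$)
$N = 9$
$\left(q{\left(4 \right)} + N\right)^{2} + 3309 = \left(2 \cdot 4 + 9\right)^{2} + 3309 = \left(8 + 9\right)^{2} + 3309 = 17^{2} + 3309 = 289 + 3309 = 3598$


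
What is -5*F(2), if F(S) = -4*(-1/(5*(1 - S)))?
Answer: 4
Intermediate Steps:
F(S) = -4/(-5 + 5*S)
-5*F(2) = -(-20)/(-5 + 5*2) = -(-20)/(-5 + 10) = -(-20)/5 = -5*(-4/5) = 4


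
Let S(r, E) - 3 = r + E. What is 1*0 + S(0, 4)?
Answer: 7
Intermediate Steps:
S(r, E) = 3 + E + r (S(r, E) = 3 + (r + E) = 3 + (E + r) = 3 + E + r)
1*0 + S(0, 4) = 1*0 + (3 + 4 + 0) = 0 + 7 = 7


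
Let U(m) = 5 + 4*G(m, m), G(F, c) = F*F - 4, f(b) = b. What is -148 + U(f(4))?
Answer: -95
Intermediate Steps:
G(F, c) = -4 + F**2 (G(F, c) = F**2 - 4 = -4 + F**2)
U(m) = -11 + 4*m**2 (U(m) = 5 + 4*(-4 + m**2) = 5 + (-16 + 4*m**2) = -11 + 4*m**2)
-148 + U(f(4)) = -148 + (-11 + 4*4**2) = -148 + (-11 + 4*16) = -148 + (-11 + 64) = -148 + 53 = -95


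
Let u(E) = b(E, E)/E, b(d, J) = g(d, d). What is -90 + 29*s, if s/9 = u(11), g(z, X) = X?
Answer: 171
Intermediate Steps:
b(d, J) = d
u(E) = 1 (u(E) = E/E = 1)
s = 9 (s = 9*1 = 9)
-90 + 29*s = -90 + 29*9 = -90 + 261 = 171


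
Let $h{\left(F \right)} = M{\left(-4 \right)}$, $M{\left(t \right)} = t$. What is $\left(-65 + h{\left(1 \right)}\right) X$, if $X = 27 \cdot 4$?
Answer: $-7452$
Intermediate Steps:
$X = 108$
$h{\left(F \right)} = -4$
$\left(-65 + h{\left(1 \right)}\right) X = \left(-65 - 4\right) 108 = \left(-69\right) 108 = -7452$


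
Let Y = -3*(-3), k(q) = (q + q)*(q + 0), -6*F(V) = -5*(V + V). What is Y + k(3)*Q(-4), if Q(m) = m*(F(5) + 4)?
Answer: -879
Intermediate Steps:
F(V) = 5*V/3 (F(V) = -(-5)*(V + V)/6 = -(-5)*2*V/6 = -(-5)*V/3 = 5*V/3)
Q(m) = 37*m/3 (Q(m) = m*((5/3)*5 + 4) = m*(25/3 + 4) = m*(37/3) = 37*m/3)
k(q) = 2*q**2 (k(q) = (2*q)*q = 2*q**2)
Y = 9
Y + k(3)*Q(-4) = 9 + (2*3**2)*((37/3)*(-4)) = 9 + (2*9)*(-148/3) = 9 + 18*(-148/3) = 9 - 888 = -879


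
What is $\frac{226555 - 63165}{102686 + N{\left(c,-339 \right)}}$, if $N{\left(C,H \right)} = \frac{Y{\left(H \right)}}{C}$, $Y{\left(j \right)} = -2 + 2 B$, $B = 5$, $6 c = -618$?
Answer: $\frac{1682917}{1057665} \approx 1.5912$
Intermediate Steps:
$c = -103$ ($c = \frac{1}{6} \left(-618\right) = -103$)
$Y{\left(j \right)} = 8$ ($Y{\left(j \right)} = -2 + 2 \cdot 5 = -2 + 10 = 8$)
$N{\left(C,H \right)} = \frac{8}{C}$
$\frac{226555 - 63165}{102686 + N{\left(c,-339 \right)}} = \frac{226555 - 63165}{102686 + \frac{8}{-103}} = \frac{163390}{102686 + 8 \left(- \frac{1}{103}\right)} = \frac{163390}{102686 - \frac{8}{103}} = \frac{163390}{\frac{10576650}{103}} = 163390 \cdot \frac{103}{10576650} = \frac{1682917}{1057665}$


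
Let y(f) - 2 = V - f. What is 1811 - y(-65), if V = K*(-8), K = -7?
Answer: 1688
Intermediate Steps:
V = 56 (V = -7*(-8) = 56)
y(f) = 58 - f (y(f) = 2 + (56 - f) = 58 - f)
1811 - y(-65) = 1811 - (58 - 1*(-65)) = 1811 - (58 + 65) = 1811 - 1*123 = 1811 - 123 = 1688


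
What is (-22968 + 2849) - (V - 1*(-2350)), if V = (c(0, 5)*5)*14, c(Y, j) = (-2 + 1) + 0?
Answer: -22399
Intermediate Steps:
c(Y, j) = -1 (c(Y, j) = -1 + 0 = -1)
V = -70 (V = -1*5*14 = -5*14 = -70)
(-22968 + 2849) - (V - 1*(-2350)) = (-22968 + 2849) - (-70 - 1*(-2350)) = -20119 - (-70 + 2350) = -20119 - 1*2280 = -20119 - 2280 = -22399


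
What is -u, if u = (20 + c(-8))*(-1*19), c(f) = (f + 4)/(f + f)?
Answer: 1539/4 ≈ 384.75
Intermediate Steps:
c(f) = (4 + f)/(2*f) (c(f) = (4 + f)/((2*f)) = (4 + f)*(1/(2*f)) = (4 + f)/(2*f))
u = -1539/4 (u = (20 + (½)*(4 - 8)/(-8))*(-1*19) = (20 + (½)*(-⅛)*(-4))*(-19) = (20 + ¼)*(-19) = (81/4)*(-19) = -1539/4 ≈ -384.75)
-u = -1*(-1539/4) = 1539/4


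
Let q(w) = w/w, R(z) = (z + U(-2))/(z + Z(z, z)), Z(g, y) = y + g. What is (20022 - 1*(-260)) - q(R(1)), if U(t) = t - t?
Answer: 20281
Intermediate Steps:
U(t) = 0
Z(g, y) = g + y
R(z) = ⅓ (R(z) = (z + 0)/(z + (z + z)) = z/(z + 2*z) = z/((3*z)) = z*(1/(3*z)) = ⅓)
q(w) = 1
(20022 - 1*(-260)) - q(R(1)) = (20022 - 1*(-260)) - 1*1 = (20022 + 260) - 1 = 20282 - 1 = 20281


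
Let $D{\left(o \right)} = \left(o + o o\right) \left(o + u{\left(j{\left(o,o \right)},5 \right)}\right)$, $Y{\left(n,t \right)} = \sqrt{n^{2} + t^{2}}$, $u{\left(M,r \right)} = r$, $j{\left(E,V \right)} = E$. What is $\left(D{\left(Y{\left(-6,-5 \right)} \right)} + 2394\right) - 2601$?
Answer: $159 + 66 \sqrt{61} \approx 674.48$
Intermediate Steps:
$D{\left(o \right)} = \left(5 + o\right) \left(o + o^{2}\right)$ ($D{\left(o \right)} = \left(o + o o\right) \left(o + 5\right) = \left(o + o^{2}\right) \left(5 + o\right) = \left(5 + o\right) \left(o + o^{2}\right)$)
$\left(D{\left(Y{\left(-6,-5 \right)} \right)} + 2394\right) - 2601 = \left(\sqrt{\left(-6\right)^{2} + \left(-5\right)^{2}} \left(5 + \left(\sqrt{\left(-6\right)^{2} + \left(-5\right)^{2}}\right)^{2} + 6 \sqrt{\left(-6\right)^{2} + \left(-5\right)^{2}}\right) + 2394\right) - 2601 = \left(\sqrt{36 + 25} \left(5 + \left(\sqrt{36 + 25}\right)^{2} + 6 \sqrt{36 + 25}\right) + 2394\right) - 2601 = \left(\sqrt{61} \left(5 + \left(\sqrt{61}\right)^{2} + 6 \sqrt{61}\right) + 2394\right) - 2601 = \left(\sqrt{61} \left(5 + 61 + 6 \sqrt{61}\right) + 2394\right) - 2601 = \left(\sqrt{61} \left(66 + 6 \sqrt{61}\right) + 2394\right) - 2601 = \left(2394 + \sqrt{61} \left(66 + 6 \sqrt{61}\right)\right) - 2601 = -207 + \sqrt{61} \left(66 + 6 \sqrt{61}\right)$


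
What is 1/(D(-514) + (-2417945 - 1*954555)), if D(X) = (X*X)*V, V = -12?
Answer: -1/6542852 ≈ -1.5284e-7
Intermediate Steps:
D(X) = -12*X² (D(X) = (X*X)*(-12) = X²*(-12) = -12*X²)
1/(D(-514) + (-2417945 - 1*954555)) = 1/(-12*(-514)² + (-2417945 - 1*954555)) = 1/(-12*264196 + (-2417945 - 954555)) = 1/(-3170352 - 3372500) = 1/(-6542852) = -1/6542852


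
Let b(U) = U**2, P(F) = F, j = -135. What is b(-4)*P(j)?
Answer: -2160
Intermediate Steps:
b(-4)*P(j) = (-4)**2*(-135) = 16*(-135) = -2160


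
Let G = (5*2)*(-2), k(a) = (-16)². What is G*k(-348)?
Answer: -5120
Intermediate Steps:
k(a) = 256
G = -20 (G = 10*(-2) = -20)
G*k(-348) = -20*256 = -5120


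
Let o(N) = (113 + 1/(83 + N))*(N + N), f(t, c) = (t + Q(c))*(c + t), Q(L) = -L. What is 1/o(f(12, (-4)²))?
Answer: -29/733824 ≈ -3.9519e-5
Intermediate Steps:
f(t, c) = (c + t)*(t - c) (f(t, c) = (t - c)*(c + t) = (c + t)*(t - c))
o(N) = 2*N*(113 + 1/(83 + N)) (o(N) = (113 + 1/(83 + N))*(2*N) = 2*N*(113 + 1/(83 + N)))
1/o(f(12, (-4)²)) = 1/(2*(12² - ((-4)²)²)*(9380 + 113*(12² - ((-4)²)²))/(83 + (12² - ((-4)²)²))) = 1/(2*(144 - 1*16²)*(9380 + 113*(144 - 1*16²))/(83 + (144 - 1*16²))) = 1/(2*(144 - 1*256)*(9380 + 113*(144 - 1*256))/(83 + (144 - 1*256))) = 1/(2*(144 - 256)*(9380 + 113*(144 - 256))/(83 + (144 - 256))) = 1/(2*(-112)*(9380 + 113*(-112))/(83 - 112)) = 1/(2*(-112)*(9380 - 12656)/(-29)) = 1/(2*(-112)*(-1/29)*(-3276)) = 1/(-733824/29) = -29/733824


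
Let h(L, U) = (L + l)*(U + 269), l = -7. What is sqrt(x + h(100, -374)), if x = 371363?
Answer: sqrt(361598) ≈ 601.33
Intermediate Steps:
h(L, U) = (-7 + L)*(269 + U) (h(L, U) = (L - 7)*(U + 269) = (-7 + L)*(269 + U))
sqrt(x + h(100, -374)) = sqrt(371363 + (-1883 - 7*(-374) + 269*100 + 100*(-374))) = sqrt(371363 + (-1883 + 2618 + 26900 - 37400)) = sqrt(371363 - 9765) = sqrt(361598)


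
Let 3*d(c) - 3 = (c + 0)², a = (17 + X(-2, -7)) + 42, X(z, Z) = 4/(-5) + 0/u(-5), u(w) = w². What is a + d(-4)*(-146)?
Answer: -12997/15 ≈ -866.47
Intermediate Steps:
X(z, Z) = -⅘ (X(z, Z) = 4/(-5) + 0/((-5)²) = 4*(-⅕) + 0/25 = -⅘ + 0*(1/25) = -⅘ + 0 = -⅘)
a = 291/5 (a = (17 - ⅘) + 42 = 81/5 + 42 = 291/5 ≈ 58.200)
d(c) = 1 + c²/3 (d(c) = 1 + (c + 0)²/3 = 1 + c²/3)
a + d(-4)*(-146) = 291/5 + (1 + (⅓)*(-4)²)*(-146) = 291/5 + (1 + (⅓)*16)*(-146) = 291/5 + (1 + 16/3)*(-146) = 291/5 + (19/3)*(-146) = 291/5 - 2774/3 = -12997/15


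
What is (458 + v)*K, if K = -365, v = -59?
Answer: -145635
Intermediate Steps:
(458 + v)*K = (458 - 59)*(-365) = 399*(-365) = -145635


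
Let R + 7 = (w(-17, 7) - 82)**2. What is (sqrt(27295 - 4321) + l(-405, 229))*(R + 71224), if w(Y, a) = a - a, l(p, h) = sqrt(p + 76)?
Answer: 77941*sqrt(22974) + 77941*I*sqrt(329) ≈ 1.1814e+7 + 1.4137e+6*I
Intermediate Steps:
l(p, h) = sqrt(76 + p)
w(Y, a) = 0
R = 6717 (R = -7 + (0 - 82)**2 = -7 + (-82)**2 = -7 + 6724 = 6717)
(sqrt(27295 - 4321) + l(-405, 229))*(R + 71224) = (sqrt(27295 - 4321) + sqrt(76 - 405))*(6717 + 71224) = (sqrt(22974) + sqrt(-329))*77941 = (sqrt(22974) + I*sqrt(329))*77941 = 77941*sqrt(22974) + 77941*I*sqrt(329)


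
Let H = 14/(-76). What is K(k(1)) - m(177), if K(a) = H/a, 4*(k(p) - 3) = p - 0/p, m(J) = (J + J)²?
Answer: -30953066/247 ≈ -1.2532e+5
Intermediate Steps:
H = -7/38 (H = 14*(-1/76) = -7/38 ≈ -0.18421)
m(J) = 4*J² (m(J) = (2*J)² = 4*J²)
k(p) = 3 + p/4 (k(p) = 3 + (p - 0/p)/4 = 3 + (p - 1*0)/4 = 3 + (p + 0)/4 = 3 + p/4)
K(a) = -7/(38*a)
K(k(1)) - m(177) = -7/(38*(3 + (¼)*1)) - 4*177² = -7/(38*(3 + ¼)) - 4*31329 = -7/(38*13/4) - 1*125316 = -7/38*4/13 - 125316 = -14/247 - 125316 = -30953066/247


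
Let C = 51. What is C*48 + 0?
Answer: 2448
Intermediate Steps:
C*48 + 0 = 51*48 + 0 = 2448 + 0 = 2448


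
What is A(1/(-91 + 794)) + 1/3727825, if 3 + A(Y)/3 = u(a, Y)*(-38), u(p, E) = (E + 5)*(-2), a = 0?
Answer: 156043026712/137929525 ≈ 1131.3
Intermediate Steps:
u(p, E) = -10 - 2*E (u(p, E) = (5 + E)*(-2) = -10 - 2*E)
A(Y) = 1131 + 228*Y (A(Y) = -9 + 3*((-10 - 2*Y)*(-38)) = -9 + 3*(380 + 76*Y) = -9 + (1140 + 228*Y) = 1131 + 228*Y)
A(1/(-91 + 794)) + 1/3727825 = (1131 + 228/(-91 + 794)) + 1/3727825 = (1131 + 228/703) + 1/3727825 = (1131 + 228*(1/703)) + 1/3727825 = (1131 + 12/37) + 1/3727825 = 41859/37 + 1/3727825 = 156043026712/137929525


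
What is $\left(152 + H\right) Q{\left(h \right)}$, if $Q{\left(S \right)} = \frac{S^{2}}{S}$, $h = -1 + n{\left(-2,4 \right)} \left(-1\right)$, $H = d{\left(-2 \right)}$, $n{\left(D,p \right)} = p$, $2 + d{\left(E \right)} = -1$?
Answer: $-745$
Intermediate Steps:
$d{\left(E \right)} = -3$ ($d{\left(E \right)} = -2 - 1 = -3$)
$H = -3$
$h = -5$ ($h = -1 + 4 \left(-1\right) = -1 - 4 = -5$)
$Q{\left(S \right)} = S$
$\left(152 + H\right) Q{\left(h \right)} = \left(152 - 3\right) \left(-5\right) = 149 \left(-5\right) = -745$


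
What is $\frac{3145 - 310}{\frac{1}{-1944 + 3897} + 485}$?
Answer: $\frac{5536755}{947206} \approx 5.8454$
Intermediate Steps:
$\frac{3145 - 310}{\frac{1}{-1944 + 3897} + 485} = \frac{2835}{\frac{1}{1953} + 485} = \frac{2835}{\frac{947206}{1953}} = 2835 \cdot \frac{1953}{947206} = \frac{5536755}{947206}$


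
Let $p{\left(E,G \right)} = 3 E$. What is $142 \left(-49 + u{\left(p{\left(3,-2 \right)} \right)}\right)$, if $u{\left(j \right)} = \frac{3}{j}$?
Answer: $- \frac{20732}{3} \approx -6910.7$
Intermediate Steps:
$142 \left(-49 + u{\left(p{\left(3,-2 \right)} \right)}\right) = 142 \left(-49 + \frac{3}{3 \cdot 3}\right) = 142 \left(-49 + \frac{3}{9}\right) = 142 \left(-49 + 3 \cdot \frac{1}{9}\right) = 142 \left(-49 + \frac{1}{3}\right) = 142 \left(- \frac{146}{3}\right) = - \frac{20732}{3}$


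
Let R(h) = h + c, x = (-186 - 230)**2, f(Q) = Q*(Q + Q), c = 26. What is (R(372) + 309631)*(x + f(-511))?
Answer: 215562543642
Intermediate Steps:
f(Q) = 2*Q**2 (f(Q) = Q*(2*Q) = 2*Q**2)
x = 173056 (x = (-416)**2 = 173056)
R(h) = 26 + h (R(h) = h + 26 = 26 + h)
(R(372) + 309631)*(x + f(-511)) = ((26 + 372) + 309631)*(173056 + 2*(-511)**2) = (398 + 309631)*(173056 + 2*261121) = 310029*(173056 + 522242) = 310029*695298 = 215562543642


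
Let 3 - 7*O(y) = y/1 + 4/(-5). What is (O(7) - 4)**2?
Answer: 24336/1225 ≈ 19.866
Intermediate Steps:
O(y) = 19/35 - y/7 (O(y) = 3/7 - (y/1 + 4/(-5))/7 = 3/7 - (y*1 + 4*(-1/5))/7 = 3/7 - (y - 4/5)/7 = 3/7 - (-4/5 + y)/7 = 3/7 + (4/35 - y/7) = 19/35 - y/7)
(O(7) - 4)**2 = ((19/35 - 1/7*7) - 4)**2 = ((19/35 - 1) - 4)**2 = (-16/35 - 4)**2 = (-156/35)**2 = 24336/1225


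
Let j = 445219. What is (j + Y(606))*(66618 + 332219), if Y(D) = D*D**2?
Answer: 88936756356695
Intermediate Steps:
Y(D) = D**3
(j + Y(606))*(66618 + 332219) = (445219 + 606**3)*(66618 + 332219) = (445219 + 222545016)*398837 = 222990235*398837 = 88936756356695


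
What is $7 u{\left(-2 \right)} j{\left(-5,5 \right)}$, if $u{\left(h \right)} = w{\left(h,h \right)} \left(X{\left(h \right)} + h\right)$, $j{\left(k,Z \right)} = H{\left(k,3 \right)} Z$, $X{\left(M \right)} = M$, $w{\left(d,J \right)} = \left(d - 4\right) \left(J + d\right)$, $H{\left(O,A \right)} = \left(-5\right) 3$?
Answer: $50400$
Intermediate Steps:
$H{\left(O,A \right)} = -15$
$w{\left(d,J \right)} = \left(-4 + d\right) \left(J + d\right)$
$j{\left(k,Z \right)} = - 15 Z$
$u{\left(h \right)} = 2 h \left(- 8 h + 2 h^{2}\right)$ ($u{\left(h \right)} = \left(h^{2} - 4 h - 4 h + h h\right) \left(h + h\right) = \left(h^{2} - 4 h - 4 h + h^{2}\right) 2 h = \left(- 8 h + 2 h^{2}\right) 2 h = 2 h \left(- 8 h + 2 h^{2}\right)$)
$7 u{\left(-2 \right)} j{\left(-5,5 \right)} = 7 \cdot 4 \left(-2\right)^{2} \left(-4 - 2\right) \left(\left(-15\right) 5\right) = 7 \cdot 4 \cdot 4 \left(-6\right) \left(-75\right) = 7 \left(-96\right) \left(-75\right) = \left(-672\right) \left(-75\right) = 50400$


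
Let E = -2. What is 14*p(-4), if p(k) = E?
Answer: -28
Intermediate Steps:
p(k) = -2
14*p(-4) = 14*(-2) = -28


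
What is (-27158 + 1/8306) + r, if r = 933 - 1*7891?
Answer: -283367495/8306 ≈ -34116.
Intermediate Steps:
r = -6958 (r = 933 - 7891 = -6958)
(-27158 + 1/8306) + r = (-27158 + 1/8306) - 6958 = -225574347/8306 - 6958 = -283367495/8306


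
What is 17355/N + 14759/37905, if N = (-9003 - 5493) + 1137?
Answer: -153558598/168790965 ≈ -0.90976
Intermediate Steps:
N = -13359 (N = -14496 + 1137 = -13359)
17355/N + 14759/37905 = 17355/(-13359) + 14759/37905 = 17355*(-1/13359) + 14759*(1/37905) = -5785/4453 + 14759/37905 = -153558598/168790965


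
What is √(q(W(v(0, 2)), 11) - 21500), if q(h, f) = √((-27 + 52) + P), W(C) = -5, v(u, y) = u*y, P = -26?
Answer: √(-21500 + I) ≈ 0.003 + 146.63*I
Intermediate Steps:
q(h, f) = I (q(h, f) = √((-27 + 52) - 26) = √(25 - 26) = √(-1) = I)
√(q(W(v(0, 2)), 11) - 21500) = √(I - 21500) = √(-21500 + I)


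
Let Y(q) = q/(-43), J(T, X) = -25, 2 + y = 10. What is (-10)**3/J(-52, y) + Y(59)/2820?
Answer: 4850341/121260 ≈ 40.000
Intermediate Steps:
y = 8 (y = -2 + 10 = 8)
Y(q) = -q/43 (Y(q) = q*(-1/43) = -q/43)
(-10)**3/J(-52, y) + Y(59)/2820 = (-10)**3/(-25) - 1/43*59/2820 = -1000*(-1/25) - 59/43*1/2820 = 40 - 59/121260 = 4850341/121260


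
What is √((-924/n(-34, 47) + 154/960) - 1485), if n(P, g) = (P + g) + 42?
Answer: I*√21623610/120 ≈ 38.751*I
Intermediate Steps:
n(P, g) = 42 + P + g
√((-924/n(-34, 47) + 154/960) - 1485) = √((-924/(42 - 34 + 47) + 154/960) - 1485) = √((-924/55 + 154*(1/960)) - 1485) = √((-924*1/55 + 77/480) - 1485) = √((-84/5 + 77/480) - 1485) = √(-7987/480 - 1485) = √(-720787/480) = I*√21623610/120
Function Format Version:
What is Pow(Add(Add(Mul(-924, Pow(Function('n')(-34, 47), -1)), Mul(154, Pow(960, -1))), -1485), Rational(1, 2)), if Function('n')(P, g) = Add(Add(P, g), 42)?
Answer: Mul(Rational(1, 120), I, Pow(21623610, Rational(1, 2))) ≈ Mul(38.751, I)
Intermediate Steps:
Function('n')(P, g) = Add(42, P, g)
Pow(Add(Add(Mul(-924, Pow(Function('n')(-34, 47), -1)), Mul(154, Pow(960, -1))), -1485), Rational(1, 2)) = Pow(Add(Add(Mul(-924, Pow(Add(42, -34, 47), -1)), Mul(154, Pow(960, -1))), -1485), Rational(1, 2)) = Pow(Add(Add(Mul(-924, Pow(55, -1)), Mul(154, Rational(1, 960))), -1485), Rational(1, 2)) = Pow(Add(Add(Mul(-924, Rational(1, 55)), Rational(77, 480)), -1485), Rational(1, 2)) = Pow(Add(Add(Rational(-84, 5), Rational(77, 480)), -1485), Rational(1, 2)) = Pow(Add(Rational(-7987, 480), -1485), Rational(1, 2)) = Pow(Rational(-720787, 480), Rational(1, 2)) = Mul(Rational(1, 120), I, Pow(21623610, Rational(1, 2)))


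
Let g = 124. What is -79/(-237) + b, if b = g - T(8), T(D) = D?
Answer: 349/3 ≈ 116.33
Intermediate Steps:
b = 116 (b = 124 - 1*8 = 124 - 8 = 116)
-79/(-237) + b = -79/(-237) + 116 = -79*(-1/237) + 116 = ⅓ + 116 = 349/3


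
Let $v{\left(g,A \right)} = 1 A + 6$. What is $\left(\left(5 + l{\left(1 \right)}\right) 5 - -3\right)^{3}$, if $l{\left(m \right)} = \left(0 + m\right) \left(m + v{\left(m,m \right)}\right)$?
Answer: $314432$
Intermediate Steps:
$v{\left(g,A \right)} = 6 + A$ ($v{\left(g,A \right)} = A + 6 = 6 + A$)
$l{\left(m \right)} = m \left(6 + 2 m\right)$ ($l{\left(m \right)} = \left(0 + m\right) \left(m + \left(6 + m\right)\right) = m \left(6 + 2 m\right)$)
$\left(\left(5 + l{\left(1 \right)}\right) 5 - -3\right)^{3} = \left(\left(5 + 2 \cdot 1 \left(3 + 1\right)\right) 5 - -3\right)^{3} = \left(\left(5 + 2 \cdot 1 \cdot 4\right) 5 + 3\right)^{3} = \left(\left(5 + 8\right) 5 + 3\right)^{3} = \left(13 \cdot 5 + 3\right)^{3} = \left(65 + 3\right)^{3} = 68^{3} = 314432$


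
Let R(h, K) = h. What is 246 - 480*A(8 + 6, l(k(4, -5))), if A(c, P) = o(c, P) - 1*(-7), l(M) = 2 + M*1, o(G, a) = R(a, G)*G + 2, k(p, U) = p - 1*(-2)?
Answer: -57834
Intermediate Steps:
k(p, U) = 2 + p (k(p, U) = p + 2 = 2 + p)
o(G, a) = 2 + G*a (o(G, a) = a*G + 2 = G*a + 2 = 2 + G*a)
l(M) = 2 + M
A(c, P) = 9 + P*c (A(c, P) = (2 + c*P) - 1*(-7) = (2 + P*c) + 7 = 9 + P*c)
246 - 480*A(8 + 6, l(k(4, -5))) = 246 - 480*(9 + (2 + (2 + 4))*(8 + 6)) = 246 - 480*(9 + (2 + 6)*14) = 246 - 480*(9 + 8*14) = 246 - 480*(9 + 112) = 246 - 480*121 = 246 - 58080 = -57834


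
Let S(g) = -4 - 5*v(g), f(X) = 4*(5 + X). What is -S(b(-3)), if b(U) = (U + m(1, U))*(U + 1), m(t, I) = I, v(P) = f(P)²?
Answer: 23124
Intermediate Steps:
f(X) = 20 + 4*X
v(P) = (20 + 4*P)²
b(U) = 2*U*(1 + U) (b(U) = (U + U)*(U + 1) = (2*U)*(1 + U) = 2*U*(1 + U))
S(g) = -4 - 80*(5 + g)²
-S(b(-3)) = -(-4 - 80*(5 + 2*(-3)*(1 - 3))²) = -(-4 - 80*(5 + 2*(-3)*(-2))²) = -(-4 - 80*(5 + 12)²) = -(-4 - 80*17²) = -(-4 - 80*289) = -(-4 - 23120) = -1*(-23124) = 23124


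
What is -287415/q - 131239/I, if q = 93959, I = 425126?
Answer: -134518674491/39944413834 ≈ -3.3676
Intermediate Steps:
-287415/q - 131239/I = -287415/93959 - 131239/425126 = -134518674491/39944413834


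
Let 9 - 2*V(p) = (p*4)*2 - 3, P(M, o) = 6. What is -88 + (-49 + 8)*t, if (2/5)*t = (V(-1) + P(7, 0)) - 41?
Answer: 4949/2 ≈ 2474.5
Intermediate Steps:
V(p) = 6 - 4*p (V(p) = 9/2 - ((p*4)*2 - 3)/2 = 9/2 - ((4*p)*2 - 3)/2 = 9/2 - (8*p - 3)/2 = 9/2 - (-3 + 8*p)/2 = 9/2 + (3/2 - 4*p) = 6 - 4*p)
t = -125/2 (t = 5*(((6 - 4*(-1)) + 6) - 41)/2 = 5*(((6 + 4) + 6) - 41)/2 = 5*((10 + 6) - 41)/2 = 5*(16 - 41)/2 = (5/2)*(-25) = -125/2 ≈ -62.500)
-88 + (-49 + 8)*t = -88 + (-49 + 8)*(-125/2) = -88 - 41*(-125/2) = -88 + 5125/2 = 4949/2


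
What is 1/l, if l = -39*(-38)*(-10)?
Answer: -1/14820 ≈ -6.7476e-5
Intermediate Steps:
l = -14820 (l = 1482*(-10) = -14820)
1/l = 1/(-14820) = -1/14820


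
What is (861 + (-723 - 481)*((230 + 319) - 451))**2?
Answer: 13719671161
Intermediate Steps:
(861 + (-723 - 481)*((230 + 319) - 451))**2 = (861 - 1204*(549 - 451))**2 = (861 - 1204*98)**2 = (861 - 117992)**2 = (-117131)**2 = 13719671161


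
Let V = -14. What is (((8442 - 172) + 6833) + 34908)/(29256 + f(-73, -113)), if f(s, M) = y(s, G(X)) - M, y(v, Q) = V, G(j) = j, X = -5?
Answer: 50011/29355 ≈ 1.7037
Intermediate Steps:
y(v, Q) = -14
f(s, M) = -14 - M
(((8442 - 172) + 6833) + 34908)/(29256 + f(-73, -113)) = (((8442 - 172) + 6833) + 34908)/(29256 + (-14 - 1*(-113))) = ((8270 + 6833) + 34908)/(29256 + (-14 + 113)) = (15103 + 34908)/(29256 + 99) = 50011/29355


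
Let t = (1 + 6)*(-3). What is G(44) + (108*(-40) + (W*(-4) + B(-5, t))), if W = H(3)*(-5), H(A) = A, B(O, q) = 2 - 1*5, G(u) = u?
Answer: -4219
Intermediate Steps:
t = -21 (t = 7*(-3) = -21)
B(O, q) = -3 (B(O, q) = 2 - 5 = -3)
W = -15 (W = 3*(-5) = -15)
G(44) + (108*(-40) + (W*(-4) + B(-5, t))) = 44 + (108*(-40) + (-15*(-4) - 3)) = 44 + (-4320 + (60 - 3)) = 44 + (-4320 + 57) = 44 - 4263 = -4219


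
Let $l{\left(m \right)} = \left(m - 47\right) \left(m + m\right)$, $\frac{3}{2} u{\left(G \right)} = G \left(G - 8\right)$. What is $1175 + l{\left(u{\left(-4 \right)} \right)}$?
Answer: $215$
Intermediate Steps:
$u{\left(G \right)} = \frac{2 G \left(-8 + G\right)}{3}$ ($u{\left(G \right)} = \frac{2 G \left(G - 8\right)}{3} = \frac{2 G \left(-8 + G\right)}{3}$)
$l{\left(m \right)} = 2 m \left(-47 + m\right)$ ($l{\left(m \right)} = \left(-47 + m\right) 2 m = 2 m \left(-47 + m\right)$)
$1175 + l{\left(u{\left(-4 \right)} \right)} = 1175 + 2 \cdot \frac{2}{3} \left(-4\right) \left(-8 - 4\right) \left(-47 + \frac{2}{3} \left(-4\right) \left(-8 - 4\right)\right) = 1175 + 2 \cdot \frac{2}{3} \left(-4\right) \left(-12\right) \left(-47 + \frac{2}{3} \left(-4\right) \left(-12\right)\right) = 1175 + 2 \cdot 32 \left(-47 + 32\right) = 1175 + 2 \cdot 32 \left(-15\right) = 1175 - 960 = 215$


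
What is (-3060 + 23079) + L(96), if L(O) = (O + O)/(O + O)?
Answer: 20020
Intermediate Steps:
L(O) = 1 (L(O) = (2*O)/((2*O)) = (2*O)*(1/(2*O)) = 1)
(-3060 + 23079) + L(96) = (-3060 + 23079) + 1 = 20019 + 1 = 20020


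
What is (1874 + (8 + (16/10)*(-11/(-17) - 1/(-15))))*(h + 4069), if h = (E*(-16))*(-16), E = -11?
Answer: 3008460518/1275 ≈ 2.3596e+6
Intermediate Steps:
h = -2816 (h = -11*(-16)*(-16) = 176*(-16) = -2816)
(1874 + (8 + (16/10)*(-11/(-17) - 1/(-15))))*(h + 4069) = (1874 + (8 + (16/10)*(-11/(-17) - 1/(-15))))*(-2816 + 4069) = (1874 + (8 + (16*(⅒))*(-11*(-1/17) - 1*(-1/15))))*1253 = (1874 + (8 + 8*(11/17 + 1/15)/5))*1253 = (1874 + (8 + (8/5)*(182/255)))*1253 = (1874 + (8 + 1456/1275))*1253 = (1874 + 11656/1275)*1253 = (2401006/1275)*1253 = 3008460518/1275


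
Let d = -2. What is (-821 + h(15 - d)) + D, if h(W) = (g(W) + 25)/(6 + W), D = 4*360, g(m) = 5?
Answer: 14267/23 ≈ 620.30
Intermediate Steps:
D = 1440
h(W) = 30/(6 + W) (h(W) = (5 + 25)/(6 + W) = 30/(6 + W))
(-821 + h(15 - d)) + D = (-821 + 30/(6 + (15 - 1*(-2)))) + 1440 = (-821 + 30/(6 + (15 + 2))) + 1440 = (-821 + 30/(6 + 17)) + 1440 = (-821 + 30/23) + 1440 = -18853/23 + 1440 = 14267/23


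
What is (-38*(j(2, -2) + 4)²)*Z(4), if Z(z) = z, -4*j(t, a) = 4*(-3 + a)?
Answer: -12312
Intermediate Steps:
j(t, a) = 3 - a (j(t, a) = -(-3 + a) = -(-12 + 4*a)/4 = 3 - a)
(-38*(j(2, -2) + 4)²)*Z(4) = -38*((3 - 1*(-2)) + 4)²*4 = -38*((3 + 2) + 4)²*4 = -38*(5 + 4)²*4 = -38*9²*4 = -38*81*4 = -3078*4 = -12312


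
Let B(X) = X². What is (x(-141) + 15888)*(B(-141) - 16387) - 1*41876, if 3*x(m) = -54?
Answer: 55407904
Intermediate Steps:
x(m) = -18 (x(m) = (⅓)*(-54) = -18)
(x(-141) + 15888)*(B(-141) - 16387) - 1*41876 = (-18 + 15888)*((-141)² - 16387) - 1*41876 = 15870*(19881 - 16387) - 41876 = 15870*3494 - 41876 = 55449780 - 41876 = 55407904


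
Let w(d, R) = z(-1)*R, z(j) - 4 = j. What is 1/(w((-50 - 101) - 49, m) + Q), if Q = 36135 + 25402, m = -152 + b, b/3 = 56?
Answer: 1/61585 ≈ 1.6238e-5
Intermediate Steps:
b = 168 (b = 3*56 = 168)
z(j) = 4 + j
m = 16 (m = -152 + 168 = 16)
w(d, R) = 3*R (w(d, R) = (4 - 1)*R = 3*R)
Q = 61537
1/(w((-50 - 101) - 49, m) + Q) = 1/(3*16 + 61537) = 1/(48 + 61537) = 1/61585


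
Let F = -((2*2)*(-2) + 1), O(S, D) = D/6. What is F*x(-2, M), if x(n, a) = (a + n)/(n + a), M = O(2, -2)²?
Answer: 7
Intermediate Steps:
O(S, D) = D/6 (O(S, D) = D*(⅙) = D/6)
M = ⅑ (M = ((⅙)*(-2))² = (-⅓)² = ⅑ ≈ 0.11111)
x(n, a) = 1 (x(n, a) = (a + n)/(a + n) = 1)
F = 7 (F = -(4*(-2) + 1) = -(-8 + 1) = -1*(-7) = 7)
F*x(-2, M) = 7*1 = 7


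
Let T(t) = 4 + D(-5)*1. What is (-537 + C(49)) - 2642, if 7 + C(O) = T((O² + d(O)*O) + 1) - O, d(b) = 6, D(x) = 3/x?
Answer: -16158/5 ≈ -3231.6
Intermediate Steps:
T(t) = 17/5 (T(t) = 4 + (3/(-5))*1 = 4 + (3*(-⅕))*1 = 4 - ⅗*1 = 4 - ⅗ = 17/5)
C(O) = -18/5 - O (C(O) = -7 + (17/5 - O) = -18/5 - O)
(-537 + C(49)) - 2642 = (-537 + (-18/5 - 1*49)) - 2642 = (-537 + (-18/5 - 49)) - 2642 = (-537 - 263/5) - 2642 = -2948/5 - 2642 = -16158/5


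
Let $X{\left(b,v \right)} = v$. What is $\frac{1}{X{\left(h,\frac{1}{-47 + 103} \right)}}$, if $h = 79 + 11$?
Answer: $56$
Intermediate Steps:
$h = 90$
$\frac{1}{X{\left(h,\frac{1}{-47 + 103} \right)}} = \frac{1}{\frac{1}{-47 + 103}} = \frac{1}{\frac{1}{56}} = 56$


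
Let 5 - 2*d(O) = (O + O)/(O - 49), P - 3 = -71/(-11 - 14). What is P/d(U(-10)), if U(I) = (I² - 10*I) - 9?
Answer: 5183/1025 ≈ 5.0566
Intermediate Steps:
U(I) = -9 + I² - 10*I
P = 146/25 (P = 3 - 71/(-11 - 14) = 3 - 71/(-25) = 3 - 1/25*(-71) = 3 + 71/25 = 146/25 ≈ 5.8400)
d(O) = 5/2 - O/(-49 + O) (d(O) = 5/2 - (O + O)/(2*(O - 49)) = 5/2 - 2*O/(2*(-49 + O)) = 5/2 - O/(-49 + O))
P/d(U(-10)) = 146/(25*(((-245 + 3*(-9 + (-10)² - 10*(-10)))/(2*(-49 + (-9 + (-10)² - 10*(-10))))))) = 146/(25*(((-245 + 3*(-9 + 100 + 100))/(2*(-49 + (-9 + 100 + 100)))))) = 146/(25*(((-245 + 3*191)/(2*(-49 + 191))))) = 146/(25*(((½)*(-245 + 573)/142))) = 146/(25*(((½)*(1/142)*328))) = 146/(25*(82/71)) = (146/25)*(71/82) = 5183/1025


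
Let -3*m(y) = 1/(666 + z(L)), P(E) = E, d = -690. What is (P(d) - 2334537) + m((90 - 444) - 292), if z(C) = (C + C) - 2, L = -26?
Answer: -4287476773/1836 ≈ -2.3352e+6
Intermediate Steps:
z(C) = -2 + 2*C (z(C) = 2*C - 2 = -2 + 2*C)
m(y) = -1/1836 (m(y) = -1/(3*(666 + (-2 + 2*(-26)))) = -1/(3*(666 + (-2 - 52))) = -1/(3*(666 - 54)) = -⅓/612 = -⅓*1/612 = -1/1836)
(P(d) - 2334537) + m((90 - 444) - 292) = (-690 - 2334537) - 1/1836 = -2335227 - 1/1836 = -4287476773/1836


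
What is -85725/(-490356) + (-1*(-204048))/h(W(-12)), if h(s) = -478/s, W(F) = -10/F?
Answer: -4629953205/13021676 ≈ -355.56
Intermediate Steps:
-85725/(-490356) + (-1*(-204048))/h(W(-12)) = -85725/(-490356) + (-1*(-204048))/((-478/((-10/(-12))))) = -85725*(-1/490356) + 204048/((-478/((-10*(-1/12))))) = 9525/54484 + 204048/((-478/⅚)) = 9525/54484 + 204048/((-478*6/5)) = 9525/54484 + 204048/(-2868/5) = 9525/54484 + 204048*(-5/2868) = 9525/54484 - 85020/239 = -4629953205/13021676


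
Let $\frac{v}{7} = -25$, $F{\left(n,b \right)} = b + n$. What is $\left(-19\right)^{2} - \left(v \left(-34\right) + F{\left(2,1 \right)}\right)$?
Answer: $-5592$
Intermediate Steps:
$v = -175$ ($v = 7 \left(-25\right) = -175$)
$\left(-19\right)^{2} - \left(v \left(-34\right) + F{\left(2,1 \right)}\right) = \left(-19\right)^{2} - \left(\left(-175\right) \left(-34\right) + \left(1 + 2\right)\right) = 361 - \left(5950 + 3\right) = 361 - 5953 = -5592$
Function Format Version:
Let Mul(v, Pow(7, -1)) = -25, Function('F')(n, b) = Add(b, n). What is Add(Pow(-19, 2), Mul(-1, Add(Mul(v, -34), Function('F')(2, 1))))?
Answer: -5592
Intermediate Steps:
v = -175 (v = Mul(7, -25) = -175)
Add(Pow(-19, 2), Mul(-1, Add(Mul(v, -34), Function('F')(2, 1)))) = Add(Pow(-19, 2), Mul(-1, Add(Mul(-175, -34), Add(1, 2)))) = Add(361, Mul(-1, Add(5950, 3))) = Add(361, Mul(-1, 5953)) = Add(361, -5953) = -5592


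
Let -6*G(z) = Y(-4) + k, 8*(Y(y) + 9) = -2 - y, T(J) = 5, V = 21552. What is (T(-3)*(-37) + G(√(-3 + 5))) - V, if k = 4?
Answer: -521669/24 ≈ -21736.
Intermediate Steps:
Y(y) = -37/4 - y/8 (Y(y) = -9 + (-2 - y)/8 = -9 + (-¼ - y/8) = -37/4 - y/8)
G(z) = 19/24 (G(z) = -((-37/4 - ⅛*(-4)) + 4)/6 = -((-37/4 + ½) + 4)/6 = -(-35/4 + 4)/6 = -⅙*(-19/4) = 19/24)
(T(-3)*(-37) + G(√(-3 + 5))) - V = (5*(-37) + 19/24) - 1*21552 = (-185 + 19/24) - 21552 = -4421/24 - 21552 = -521669/24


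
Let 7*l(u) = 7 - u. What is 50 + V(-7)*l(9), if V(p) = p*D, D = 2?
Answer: 54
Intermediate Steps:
V(p) = 2*p (V(p) = p*2 = 2*p)
l(u) = 1 - u/7 (l(u) = (7 - u)/7 = 1 - u/7)
50 + V(-7)*l(9) = 50 + (2*(-7))*(1 - ⅐*9) = 50 - 14*(1 - 9/7) = 50 - 14*(-2/7) = 50 + 4 = 54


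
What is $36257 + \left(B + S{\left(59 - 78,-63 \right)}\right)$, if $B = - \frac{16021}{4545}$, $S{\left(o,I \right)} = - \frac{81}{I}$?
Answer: $\frac{1153445213}{31815} \approx 36255.0$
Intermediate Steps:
$B = - \frac{16021}{4545}$ ($B = \left(-16021\right) \frac{1}{4545} = - \frac{16021}{4545} \approx -3.525$)
$36257 + \left(B + S{\left(59 - 78,-63 \right)}\right) = 36257 - \left(\frac{16021}{4545} + \frac{81}{-63}\right) = 36257 - \frac{71242}{31815} = \frac{1153445213}{31815}$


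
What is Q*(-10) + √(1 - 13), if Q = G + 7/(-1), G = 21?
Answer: -140 + 2*I*√3 ≈ -140.0 + 3.4641*I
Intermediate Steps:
Q = 14 (Q = 21 + 7/(-1) = 21 + 7*(-1) = 21 - 7 = 14)
Q*(-10) + √(1 - 13) = 14*(-10) + √(1 - 13) = -140 + √(-12) = -140 + 2*I*√3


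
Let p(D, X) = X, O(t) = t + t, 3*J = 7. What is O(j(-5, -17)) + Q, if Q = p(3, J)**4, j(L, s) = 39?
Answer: 8719/81 ≈ 107.64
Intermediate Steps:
J = 7/3 (J = (1/3)*7 = 7/3 ≈ 2.3333)
O(t) = 2*t
Q = 2401/81 (Q = (7/3)**4 = 2401/81 ≈ 29.642)
O(j(-5, -17)) + Q = 2*39 + 2401/81 = 78 + 2401/81 = 8719/81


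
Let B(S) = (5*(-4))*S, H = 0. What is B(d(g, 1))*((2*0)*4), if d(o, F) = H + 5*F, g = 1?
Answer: 0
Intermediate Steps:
d(o, F) = 5*F (d(o, F) = 0 + 5*F = 5*F)
B(S) = -20*S
B(d(g, 1))*((2*0)*4) = (-100)*((2*0)*4) = (-20*5)*(0*4) = -100*0 = 0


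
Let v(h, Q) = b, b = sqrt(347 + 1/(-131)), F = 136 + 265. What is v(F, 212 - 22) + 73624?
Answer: 73624 + 4*sqrt(372171)/131 ≈ 73643.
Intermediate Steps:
F = 401
b = 4*sqrt(372171)/131 (b = sqrt(347 - 1/131) = sqrt(45456/131) = 4*sqrt(372171)/131 ≈ 18.628)
v(h, Q) = 4*sqrt(372171)/131
v(F, 212 - 22) + 73624 = 4*sqrt(372171)/131 + 73624 = 73624 + 4*sqrt(372171)/131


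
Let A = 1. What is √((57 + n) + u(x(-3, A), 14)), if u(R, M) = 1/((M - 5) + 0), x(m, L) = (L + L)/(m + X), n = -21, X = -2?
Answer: 5*√13/3 ≈ 6.0093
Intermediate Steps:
x(m, L) = 2*L/(-2 + m) (x(m, L) = (L + L)/(m - 2) = (2*L)/(-2 + m) = 2*L/(-2 + m))
u(R, M) = 1/(-5 + M) (u(R, M) = 1/((-5 + M) + 0) = 1/(-5 + M))
√((57 + n) + u(x(-3, A), 14)) = √((57 - 21) + 1/(-5 + 14)) = √(36 + 1/9) = √(36 + ⅑) = √(325/9) = 5*√13/3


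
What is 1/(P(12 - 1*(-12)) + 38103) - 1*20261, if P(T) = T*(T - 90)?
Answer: -739911458/36519 ≈ -20261.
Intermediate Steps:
P(T) = T*(-90 + T)
1/(P(12 - 1*(-12)) + 38103) - 1*20261 = 1/((12 - 1*(-12))*(-90 + (12 - 1*(-12))) + 38103) - 1*20261 = 1/((12 + 12)*(-90 + (12 + 12)) + 38103) - 20261 = 1/(24*(-90 + 24) + 38103) - 20261 = 1/(24*(-66) + 38103) - 20261 = 1/(-1584 + 38103) - 20261 = 1/36519 - 20261 = -739911458/36519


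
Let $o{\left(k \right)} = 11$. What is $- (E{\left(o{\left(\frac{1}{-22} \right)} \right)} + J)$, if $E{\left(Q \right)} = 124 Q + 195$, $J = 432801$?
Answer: $-434360$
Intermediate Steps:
$E{\left(Q \right)} = 195 + 124 Q$
$- (E{\left(o{\left(\frac{1}{-22} \right)} \right)} + J) = - (\left(195 + 124 \cdot 11\right) + 432801) = - (\left(195 + 1364\right) + 432801) = - (1559 + 432801) = \left(-1\right) 434360 = -434360$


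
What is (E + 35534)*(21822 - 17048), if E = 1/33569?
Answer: 5694622203578/33569 ≈ 1.6964e+8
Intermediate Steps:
E = 1/33569 ≈ 2.9789e-5
(E + 35534)*(21822 - 17048) = (1/33569 + 35534)*(21822 - 17048) = (1192840847/33569)*4774 = 5694622203578/33569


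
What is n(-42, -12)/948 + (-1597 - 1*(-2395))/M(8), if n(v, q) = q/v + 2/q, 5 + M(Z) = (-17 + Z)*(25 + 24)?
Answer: -15885469/8878968 ≈ -1.7891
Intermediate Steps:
M(Z) = -838 + 49*Z (M(Z) = -5 + (-17 + Z)*(25 + 24) = -5 + (-17 + Z)*49 = -5 + (-833 + 49*Z) = -838 + 49*Z)
n(v, q) = 2/q + q/v
n(-42, -12)/948 + (-1597 - 1*(-2395))/M(8) = (2/(-12) - 12/(-42))/948 + (-1597 - 1*(-2395))/(-838 + 49*8) = (2*(-1/12) - 12*(-1/42))*(1/948) + (-1597 + 2395)/(-838 + 392) = (-⅙ + 2/7)*(1/948) + 798/(-446) = (5/42)*(1/948) + 798*(-1/446) = 5/39816 - 399/223 = -15885469/8878968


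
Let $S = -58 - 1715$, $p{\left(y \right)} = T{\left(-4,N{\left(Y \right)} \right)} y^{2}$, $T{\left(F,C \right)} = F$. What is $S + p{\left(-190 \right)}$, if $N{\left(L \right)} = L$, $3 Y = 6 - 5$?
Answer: $-146173$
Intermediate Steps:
$Y = \frac{1}{3}$ ($Y = \frac{6 - 5}{3} = \frac{1}{3} \cdot 1 = \frac{1}{3} \approx 0.33333$)
$p{\left(y \right)} = - 4 y^{2}$
$S = -1773$ ($S = -58 - 1715 = -1773$)
$S + p{\left(-190 \right)} = -1773 - 4 \left(-190\right)^{2} = -1773 - 144400 = -146173$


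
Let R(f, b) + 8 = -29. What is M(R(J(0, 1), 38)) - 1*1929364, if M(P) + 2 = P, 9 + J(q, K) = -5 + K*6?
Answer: -1929403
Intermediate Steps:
J(q, K) = -14 + 6*K (J(q, K) = -9 + (-5 + K*6) = -9 + (-5 + 6*K) = -14 + 6*K)
R(f, b) = -37 (R(f, b) = -8 - 29 = -37)
M(P) = -2 + P
M(R(J(0, 1), 38)) - 1*1929364 = (-2 - 37) - 1*1929364 = -39 - 1929364 = -1929403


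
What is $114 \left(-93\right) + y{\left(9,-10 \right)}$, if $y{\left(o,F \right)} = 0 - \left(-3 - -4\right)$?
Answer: $-10603$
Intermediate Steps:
$y{\left(o,F \right)} = -1$ ($y{\left(o,F \right)} = 0 - \left(-3 + 4\right) = 0 - 1 = -1$)
$114 \left(-93\right) + y{\left(9,-10 \right)} = 114 \left(-93\right) - 1 = -10602 - 1 = -10603$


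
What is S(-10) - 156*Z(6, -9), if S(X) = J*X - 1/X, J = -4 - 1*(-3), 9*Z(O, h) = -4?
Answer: 2383/30 ≈ 79.433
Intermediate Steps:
Z(O, h) = -4/9 (Z(O, h) = (⅑)*(-4) = -4/9)
J = -1 (J = -4 + 3 = -1)
S(X) = -X - 1/X
S(-10) - 156*Z(6, -9) = (-1*(-10) - 1/(-10)) - 156*(-4/9) = (10 - 1*(-⅒)) + 208/3 = (10 + ⅒) + 208/3 = 101/10 + 208/3 = 2383/30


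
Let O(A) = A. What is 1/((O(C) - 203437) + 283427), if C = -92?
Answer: 1/79898 ≈ 1.2516e-5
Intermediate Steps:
1/((O(C) - 203437) + 283427) = 1/((-92 - 203437) + 283427) = 1/(-203529 + 283427) = 1/79898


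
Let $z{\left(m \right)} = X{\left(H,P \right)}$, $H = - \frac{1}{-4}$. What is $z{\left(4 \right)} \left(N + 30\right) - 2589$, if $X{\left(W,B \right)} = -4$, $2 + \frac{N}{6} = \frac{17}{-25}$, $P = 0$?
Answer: $- \frac{66117}{25} \approx -2644.7$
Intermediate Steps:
$H = \frac{1}{4}$ ($H = \left(-1\right) \left(- \frac{1}{4}\right) = \frac{1}{4} \approx 0.25$)
$N = - \frac{402}{25}$ ($N = -12 + 6 \frac{17}{-25} = -12 + 6 \cdot 17 \left(- \frac{1}{25}\right) = -12 + 6 \left(- \frac{17}{25}\right) = -12 - \frac{102}{25} = - \frac{402}{25} \approx -16.08$)
$z{\left(m \right)} = -4$
$z{\left(4 \right)} \left(N + 30\right) - 2589 = - 4 \left(- \frac{402}{25} + 30\right) - 2589 = \left(-4\right) \frac{348}{25} - 2589 = - \frac{1392}{25} - 2589 = - \frac{66117}{25}$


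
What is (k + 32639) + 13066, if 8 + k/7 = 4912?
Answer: 80033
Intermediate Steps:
k = 34328 (k = -56 + 7*4912 = -56 + 34384 = 34328)
(k + 32639) + 13066 = (34328 + 32639) + 13066 = 66967 + 13066 = 80033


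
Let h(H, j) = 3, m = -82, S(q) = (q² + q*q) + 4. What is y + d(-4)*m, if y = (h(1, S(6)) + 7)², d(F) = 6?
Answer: -392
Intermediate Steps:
S(q) = 4 + 2*q² (S(q) = (q² + q²) + 4 = 2*q² + 4 = 4 + 2*q²)
y = 100 (y = (3 + 7)² = 10² = 100)
y + d(-4)*m = 100 + 6*(-82) = 100 - 492 = -392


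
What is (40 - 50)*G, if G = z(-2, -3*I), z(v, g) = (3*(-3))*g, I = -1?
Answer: 270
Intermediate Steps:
z(v, g) = -9*g
G = -27 (G = -(-27)*(-1) = -9*3 = -27)
(40 - 50)*G = (40 - 50)*(-27) = -10*(-27) = 270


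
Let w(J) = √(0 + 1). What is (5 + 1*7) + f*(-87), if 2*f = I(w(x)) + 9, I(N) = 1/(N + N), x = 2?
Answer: -1605/4 ≈ -401.25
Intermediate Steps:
w(J) = 1 (w(J) = √1 = 1)
I(N) = 1/(2*N)
f = 19/4 (f = ((½)/1 + 9)/2 = ((½)*1 + 9)/2 = (½ + 9)/2 = (½)*(19/2) = 19/4 ≈ 4.7500)
(5 + 1*7) + f*(-87) = (5 + 1*7) + (19/4)*(-87) = (5 + 7) - 1653/4 = 12 - 1653/4 = -1605/4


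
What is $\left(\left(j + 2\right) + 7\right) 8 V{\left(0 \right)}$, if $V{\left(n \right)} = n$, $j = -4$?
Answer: $0$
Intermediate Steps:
$\left(\left(j + 2\right) + 7\right) 8 V{\left(0 \right)} = \left(\left(-4 + 2\right) + 7\right) 8 \cdot 0 = \left(-2 + 7\right) 8 \cdot 0 = 5 \cdot 8 \cdot 0 = 40 \cdot 0 = 0$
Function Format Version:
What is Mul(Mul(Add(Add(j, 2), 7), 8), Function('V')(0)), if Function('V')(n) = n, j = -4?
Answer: 0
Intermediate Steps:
Mul(Mul(Add(Add(j, 2), 7), 8), Function('V')(0)) = Mul(Mul(Add(Add(-4, 2), 7), 8), 0) = Mul(Mul(Add(-2, 7), 8), 0) = Mul(Mul(5, 8), 0) = Mul(40, 0) = 0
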